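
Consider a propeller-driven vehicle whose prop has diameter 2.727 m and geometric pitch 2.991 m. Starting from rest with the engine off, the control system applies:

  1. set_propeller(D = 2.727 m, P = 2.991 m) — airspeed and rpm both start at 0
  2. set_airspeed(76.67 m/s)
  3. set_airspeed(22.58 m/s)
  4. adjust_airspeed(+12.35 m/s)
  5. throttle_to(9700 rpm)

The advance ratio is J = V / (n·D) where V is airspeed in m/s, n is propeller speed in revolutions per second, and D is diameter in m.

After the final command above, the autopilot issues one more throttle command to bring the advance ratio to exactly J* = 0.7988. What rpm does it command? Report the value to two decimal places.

set_propeller: D = 2.727 m, P = 2.991 m (p = P/D = 1.096810); state ← (V=0, rpm=0)
set_airspeed(76.67): V ← 76.67 m/s
set_airspeed(22.58): V ← 22.58 m/s
adjust_airspeed(+12.35): V ← 22.58 +12.35 = 34.93 m/s
throttle_to(9700): rpm ← 9700
final state: V = 34.93 m/s, rpm = 9700 → n = rpm/60 = 161.666667 rev/s
target J* = 0.7988; solve J* = V/(n·D) for n: n = V/(J*·D) = 34.93/(0.7988 × 2.727) = 16.035237 rev/s
rpm = 60·n = 962.114238

rpm = 962.11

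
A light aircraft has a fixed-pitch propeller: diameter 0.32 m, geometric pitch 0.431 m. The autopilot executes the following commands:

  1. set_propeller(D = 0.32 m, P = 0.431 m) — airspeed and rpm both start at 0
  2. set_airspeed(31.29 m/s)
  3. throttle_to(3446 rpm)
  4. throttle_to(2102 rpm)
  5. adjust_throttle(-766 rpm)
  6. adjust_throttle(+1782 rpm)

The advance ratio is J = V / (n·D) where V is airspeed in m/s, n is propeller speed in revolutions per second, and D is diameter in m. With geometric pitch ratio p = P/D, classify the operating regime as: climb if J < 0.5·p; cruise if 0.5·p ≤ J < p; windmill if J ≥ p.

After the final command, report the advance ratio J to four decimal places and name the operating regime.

J = 1.8816, regime = windmill

set_propeller: D = 0.32 m, P = 0.431 m (p = P/D = 1.346875); state ← (V=0, rpm=0)
set_airspeed(31.29): V ← 31.29 m/s
throttle_to(3446): rpm ← 3446
throttle_to(2102): rpm ← 2102
adjust_throttle(-766): rpm ← 2102 -766 = 1336
adjust_throttle(+1782): rpm ← 1336 +1782 = 3118
final state: V = 31.29 m/s, rpm = 3118 → n = rpm/60 = 51.966667 rev/s
J = V / (n·D) = 31.29 / (51.966667 × 0.32) = 1.881615
regime bands: climb J<0.6734 | cruise [0.6734, 1.3469) | windmill J≥1.3469
J = 1.8816 → windmill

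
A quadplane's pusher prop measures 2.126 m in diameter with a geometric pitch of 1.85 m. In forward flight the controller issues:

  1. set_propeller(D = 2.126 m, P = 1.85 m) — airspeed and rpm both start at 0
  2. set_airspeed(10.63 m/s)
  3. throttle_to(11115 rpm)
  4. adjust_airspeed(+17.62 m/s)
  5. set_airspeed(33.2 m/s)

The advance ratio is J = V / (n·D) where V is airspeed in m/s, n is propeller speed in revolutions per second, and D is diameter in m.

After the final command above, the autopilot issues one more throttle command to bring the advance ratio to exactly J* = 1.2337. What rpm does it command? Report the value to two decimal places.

set_propeller: D = 2.126 m, P = 1.85 m (p = P/D = 0.870179); state ← (V=0, rpm=0)
set_airspeed(10.63): V ← 10.63 m/s
throttle_to(11115): rpm ← 11115
adjust_airspeed(+17.62): V ← 10.63 +17.62 = 28.25 m/s
set_airspeed(33.2): V ← 33.2 m/s
final state: V = 33.2 m/s, rpm = 11115 → n = rpm/60 = 185.250000 rev/s
target J* = 1.2337; solve J* = V/(n·D) for n: n = V/(J*·D) = 33.2/(1.2337 × 2.126) = 12.658005 rev/s
rpm = 60·n = 759.480293

rpm = 759.48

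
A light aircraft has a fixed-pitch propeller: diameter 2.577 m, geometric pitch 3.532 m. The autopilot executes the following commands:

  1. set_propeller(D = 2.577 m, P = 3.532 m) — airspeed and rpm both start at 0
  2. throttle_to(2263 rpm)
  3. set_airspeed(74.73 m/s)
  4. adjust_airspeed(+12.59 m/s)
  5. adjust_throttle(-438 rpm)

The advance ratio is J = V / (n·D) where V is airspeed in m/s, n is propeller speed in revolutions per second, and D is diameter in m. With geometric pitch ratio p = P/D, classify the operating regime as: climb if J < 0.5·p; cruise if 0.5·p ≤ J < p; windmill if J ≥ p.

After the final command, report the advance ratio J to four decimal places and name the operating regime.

J = 1.1140, regime = cruise

set_propeller: D = 2.577 m, P = 3.532 m (p = P/D = 1.370586); state ← (V=0, rpm=0)
throttle_to(2263): rpm ← 2263
set_airspeed(74.73): V ← 74.73 m/s
adjust_airspeed(+12.59): V ← 74.73 +12.59 = 87.32 m/s
adjust_throttle(-438): rpm ← 2263 -438 = 1825
final state: V = 87.32 m/s, rpm = 1825 → n = rpm/60 = 30.416667 rev/s
J = V / (n·D) = 87.32 / (30.416667 × 2.577) = 1.114006
regime bands: climb J<0.6853 | cruise [0.6853, 1.3706) | windmill J≥1.3706
J = 1.1140 → cruise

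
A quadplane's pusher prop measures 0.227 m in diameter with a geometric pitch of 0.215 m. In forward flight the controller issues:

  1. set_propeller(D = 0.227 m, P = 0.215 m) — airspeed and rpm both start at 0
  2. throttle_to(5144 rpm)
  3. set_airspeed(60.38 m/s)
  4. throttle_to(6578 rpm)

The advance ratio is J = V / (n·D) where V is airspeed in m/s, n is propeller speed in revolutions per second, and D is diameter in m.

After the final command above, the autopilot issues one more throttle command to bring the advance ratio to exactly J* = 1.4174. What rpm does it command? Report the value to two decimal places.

rpm = 11259.68

set_propeller: D = 0.227 m, P = 0.215 m (p = P/D = 0.947137); state ← (V=0, rpm=0)
throttle_to(5144): rpm ← 5144
set_airspeed(60.38): V ← 60.38 m/s
throttle_to(6578): rpm ← 6578
final state: V = 60.38 m/s, rpm = 6578 → n = rpm/60 = 109.633333 rev/s
target J* = 1.4174; solve J* = V/(n·D) for n: n = V/(J*·D) = 60.38/(1.4174 × 0.227) = 187.661344 rev/s
rpm = 60·n = 11259.680659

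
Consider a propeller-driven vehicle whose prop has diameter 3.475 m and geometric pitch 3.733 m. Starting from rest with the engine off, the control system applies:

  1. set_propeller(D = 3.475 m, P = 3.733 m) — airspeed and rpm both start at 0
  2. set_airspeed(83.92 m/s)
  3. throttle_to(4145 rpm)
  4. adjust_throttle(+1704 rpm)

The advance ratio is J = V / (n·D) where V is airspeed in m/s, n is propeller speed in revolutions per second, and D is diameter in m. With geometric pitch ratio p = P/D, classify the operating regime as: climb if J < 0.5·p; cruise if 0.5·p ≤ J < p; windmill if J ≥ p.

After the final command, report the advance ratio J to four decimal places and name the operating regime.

set_propeller: D = 3.475 m, P = 3.733 m (p = P/D = 1.074245); state ← (V=0, rpm=0)
set_airspeed(83.92): V ← 83.92 m/s
throttle_to(4145): rpm ← 4145
adjust_throttle(+1704): rpm ← 4145 +1704 = 5849
final state: V = 83.92 m/s, rpm = 5849 → n = rpm/60 = 97.483333 rev/s
J = V / (n·D) = 83.92 / (97.483333 × 3.475) = 0.247731
regime bands: climb J<0.5371 | cruise [0.5371, 1.0742) | windmill J≥1.0742
J = 0.2477 → climb

J = 0.2477, regime = climb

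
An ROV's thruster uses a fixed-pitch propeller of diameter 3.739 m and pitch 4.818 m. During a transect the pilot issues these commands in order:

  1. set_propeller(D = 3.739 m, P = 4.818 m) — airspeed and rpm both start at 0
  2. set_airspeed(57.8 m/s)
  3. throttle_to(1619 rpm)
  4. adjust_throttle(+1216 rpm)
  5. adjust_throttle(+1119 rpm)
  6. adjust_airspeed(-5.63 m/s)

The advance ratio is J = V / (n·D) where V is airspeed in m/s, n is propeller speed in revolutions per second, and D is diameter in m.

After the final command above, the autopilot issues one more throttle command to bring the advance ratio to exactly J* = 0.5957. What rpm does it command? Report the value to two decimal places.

set_propeller: D = 3.739 m, P = 4.818 m (p = P/D = 1.288580); state ← (V=0, rpm=0)
set_airspeed(57.8): V ← 57.8 m/s
throttle_to(1619): rpm ← 1619
adjust_throttle(+1216): rpm ← 1619 +1216 = 2835
adjust_throttle(+1119): rpm ← 2835 +1119 = 3954
adjust_airspeed(-5.63): V ← 57.8 -5.63 = 52.17 m/s
final state: V = 52.17 m/s, rpm = 3954 → n = rpm/60 = 65.900000 rev/s
target J* = 0.5957; solve J* = V/(n·D) for n: n = V/(J*·D) = 52.17/(0.5957 × 3.739) = 23.422744 rev/s
rpm = 60·n = 1405.364639

rpm = 1405.36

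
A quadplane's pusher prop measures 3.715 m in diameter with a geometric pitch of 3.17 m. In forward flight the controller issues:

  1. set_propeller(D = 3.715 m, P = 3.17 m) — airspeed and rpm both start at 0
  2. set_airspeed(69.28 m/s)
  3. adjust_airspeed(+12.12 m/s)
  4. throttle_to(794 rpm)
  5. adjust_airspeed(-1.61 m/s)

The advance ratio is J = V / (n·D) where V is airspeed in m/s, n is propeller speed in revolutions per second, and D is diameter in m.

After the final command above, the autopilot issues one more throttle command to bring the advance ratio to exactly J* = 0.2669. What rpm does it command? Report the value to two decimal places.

set_propeller: D = 3.715 m, P = 3.17 m (p = P/D = 0.853297); state ← (V=0, rpm=0)
set_airspeed(69.28): V ← 69.28 m/s
adjust_airspeed(+12.12): V ← 69.28 +12.12 = 81.4 m/s
throttle_to(794): rpm ← 794
adjust_airspeed(-1.61): V ← 81.4 -1.61 = 79.79 m/s
final state: V = 79.79 m/s, rpm = 794 → n = rpm/60 = 13.233333 rev/s
target J* = 0.2669; solve J* = V/(n·D) for n: n = V/(J*·D) = 79.79/(0.2669 × 3.715) = 80.471310 rev/s
rpm = 60·n = 4828.278621

rpm = 4828.28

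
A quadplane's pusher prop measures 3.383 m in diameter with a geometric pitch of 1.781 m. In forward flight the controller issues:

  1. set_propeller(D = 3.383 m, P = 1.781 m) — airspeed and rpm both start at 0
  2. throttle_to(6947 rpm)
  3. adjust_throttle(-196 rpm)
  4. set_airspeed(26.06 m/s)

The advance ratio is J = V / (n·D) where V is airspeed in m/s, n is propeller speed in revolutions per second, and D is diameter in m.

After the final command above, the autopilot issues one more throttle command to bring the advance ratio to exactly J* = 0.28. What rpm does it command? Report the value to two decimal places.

rpm = 1650.69

set_propeller: D = 3.383 m, P = 1.781 m (p = P/D = 0.526456); state ← (V=0, rpm=0)
throttle_to(6947): rpm ← 6947
adjust_throttle(-196): rpm ← 6947 -196 = 6751
set_airspeed(26.06): V ← 26.06 m/s
final state: V = 26.06 m/s, rpm = 6751 → n = rpm/60 = 112.516667 rev/s
target J* = 0.28; solve J* = V/(n·D) for n: n = V/(J*·D) = 26.06/(0.28 × 3.383) = 27.511507 rev/s
rpm = 60·n = 1650.690427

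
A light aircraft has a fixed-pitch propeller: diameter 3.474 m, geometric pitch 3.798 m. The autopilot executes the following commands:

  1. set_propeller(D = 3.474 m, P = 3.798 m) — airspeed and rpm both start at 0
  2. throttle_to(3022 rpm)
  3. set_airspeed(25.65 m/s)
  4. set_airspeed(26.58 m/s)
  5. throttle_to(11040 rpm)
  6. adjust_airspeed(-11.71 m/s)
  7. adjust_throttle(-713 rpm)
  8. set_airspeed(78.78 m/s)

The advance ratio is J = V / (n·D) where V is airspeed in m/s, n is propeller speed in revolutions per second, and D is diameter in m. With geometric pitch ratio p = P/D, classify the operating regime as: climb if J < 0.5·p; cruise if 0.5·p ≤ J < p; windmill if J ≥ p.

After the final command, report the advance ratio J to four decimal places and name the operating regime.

J = 0.1318, regime = climb

set_propeller: D = 3.474 m, P = 3.798 m (p = P/D = 1.093264); state ← (V=0, rpm=0)
throttle_to(3022): rpm ← 3022
set_airspeed(25.65): V ← 25.65 m/s
set_airspeed(26.58): V ← 26.58 m/s
throttle_to(11040): rpm ← 11040
adjust_airspeed(-11.71): V ← 26.58 -11.71 = 14.87 m/s
adjust_throttle(-713): rpm ← 11040 -713 = 10327
set_airspeed(78.78): V ← 78.78 m/s
final state: V = 78.78 m/s, rpm = 10327 → n = rpm/60 = 172.116667 rev/s
J = V / (n·D) = 78.78 / (172.116667 × 3.474) = 0.131754
regime bands: climb J<0.5466 | cruise [0.5466, 1.0933) | windmill J≥1.0933
J = 0.1318 → climb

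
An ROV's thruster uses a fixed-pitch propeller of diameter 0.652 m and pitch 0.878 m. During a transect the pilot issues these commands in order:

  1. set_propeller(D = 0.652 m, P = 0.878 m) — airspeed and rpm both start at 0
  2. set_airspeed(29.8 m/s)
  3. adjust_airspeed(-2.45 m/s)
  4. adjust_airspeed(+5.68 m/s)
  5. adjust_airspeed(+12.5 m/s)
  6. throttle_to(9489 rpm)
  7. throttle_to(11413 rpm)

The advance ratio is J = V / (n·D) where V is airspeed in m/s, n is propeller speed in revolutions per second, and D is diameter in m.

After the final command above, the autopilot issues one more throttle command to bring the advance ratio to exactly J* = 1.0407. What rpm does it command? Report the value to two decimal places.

rpm = 4026.02

set_propeller: D = 0.652 m, P = 0.878 m (p = P/D = 1.346626); state ← (V=0, rpm=0)
set_airspeed(29.8): V ← 29.8 m/s
adjust_airspeed(-2.45): V ← 29.8 -2.45 = 27.35 m/s
adjust_airspeed(+5.68): V ← 27.35 +5.68 = 33.03 m/s
adjust_airspeed(+12.5): V ← 33.03 +12.5 = 45.53 m/s
throttle_to(9489): rpm ← 9489
throttle_to(11413): rpm ← 11413
final state: V = 45.53 m/s, rpm = 11413 → n = rpm/60 = 190.216667 rev/s
target J* = 1.0407; solve J* = V/(n·D) for n: n = V/(J*·D) = 45.53/(1.0407 × 0.652) = 67.100306 rev/s
rpm = 60·n = 4026.018354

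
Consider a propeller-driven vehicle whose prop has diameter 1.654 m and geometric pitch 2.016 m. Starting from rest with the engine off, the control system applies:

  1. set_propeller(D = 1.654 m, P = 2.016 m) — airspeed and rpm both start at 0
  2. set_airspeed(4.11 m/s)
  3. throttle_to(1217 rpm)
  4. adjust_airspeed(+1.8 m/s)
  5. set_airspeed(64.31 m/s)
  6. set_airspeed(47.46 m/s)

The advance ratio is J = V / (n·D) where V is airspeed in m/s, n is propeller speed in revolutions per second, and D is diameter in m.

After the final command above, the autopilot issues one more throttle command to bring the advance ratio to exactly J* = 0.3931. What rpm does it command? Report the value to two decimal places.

set_propeller: D = 1.654 m, P = 2.016 m (p = P/D = 1.218863); state ← (V=0, rpm=0)
set_airspeed(4.11): V ← 4.11 m/s
throttle_to(1217): rpm ← 1217
adjust_airspeed(+1.8): V ← 4.11 +1.8 = 5.91 m/s
set_airspeed(64.31): V ← 64.31 m/s
set_airspeed(47.46): V ← 47.46 m/s
final state: V = 47.46 m/s, rpm = 1217 → n = rpm/60 = 20.283333 rev/s
target J* = 0.3931; solve J* = V/(n·D) for n: n = V/(J*·D) = 47.46/(0.3931 × 1.654) = 72.994340 rev/s
rpm = 60·n = 4379.660387

rpm = 4379.66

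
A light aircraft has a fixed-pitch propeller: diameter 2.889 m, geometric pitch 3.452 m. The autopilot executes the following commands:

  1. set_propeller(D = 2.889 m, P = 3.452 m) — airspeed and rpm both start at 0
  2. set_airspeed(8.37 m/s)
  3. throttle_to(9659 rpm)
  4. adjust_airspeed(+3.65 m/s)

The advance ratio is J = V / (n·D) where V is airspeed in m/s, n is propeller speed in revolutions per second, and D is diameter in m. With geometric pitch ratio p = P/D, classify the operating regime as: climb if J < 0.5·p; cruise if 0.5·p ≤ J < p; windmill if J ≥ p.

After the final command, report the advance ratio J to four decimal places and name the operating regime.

J = 0.0258, regime = climb

set_propeller: D = 2.889 m, P = 3.452 m (p = P/D = 1.194877); state ← (V=0, rpm=0)
set_airspeed(8.37): V ← 8.37 m/s
throttle_to(9659): rpm ← 9659
adjust_airspeed(+3.65): V ← 8.37 +3.65 = 12.02 m/s
final state: V = 12.02 m/s, rpm = 9659 → n = rpm/60 = 160.983333 rev/s
J = V / (n·D) = 12.02 / (160.983333 × 2.889) = 0.025845
regime bands: climb J<0.5974 | cruise [0.5974, 1.1949) | windmill J≥1.1949
J = 0.0258 → climb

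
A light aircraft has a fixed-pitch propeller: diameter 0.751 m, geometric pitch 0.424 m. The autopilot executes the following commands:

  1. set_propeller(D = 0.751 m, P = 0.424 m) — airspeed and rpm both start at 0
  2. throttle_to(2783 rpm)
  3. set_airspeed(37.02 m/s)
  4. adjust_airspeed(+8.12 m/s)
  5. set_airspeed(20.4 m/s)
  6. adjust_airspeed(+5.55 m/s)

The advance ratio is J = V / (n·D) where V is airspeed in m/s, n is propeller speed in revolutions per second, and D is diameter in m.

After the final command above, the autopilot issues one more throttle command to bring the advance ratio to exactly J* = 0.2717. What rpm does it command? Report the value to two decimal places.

rpm = 7630.61

set_propeller: D = 0.751 m, P = 0.424 m (p = P/D = 0.564581); state ← (V=0, rpm=0)
throttle_to(2783): rpm ← 2783
set_airspeed(37.02): V ← 37.02 m/s
adjust_airspeed(+8.12): V ← 37.02 +8.12 = 45.14 m/s
set_airspeed(20.4): V ← 20.4 m/s
adjust_airspeed(+5.55): V ← 20.4 +5.55 = 25.95 m/s
final state: V = 25.95 m/s, rpm = 2783 → n = rpm/60 = 46.383333 rev/s
target J* = 0.2717; solve J* = V/(n·D) for n: n = V/(J*·D) = 25.95/(0.2717 × 0.751) = 127.176769 rev/s
rpm = 60·n = 7630.606131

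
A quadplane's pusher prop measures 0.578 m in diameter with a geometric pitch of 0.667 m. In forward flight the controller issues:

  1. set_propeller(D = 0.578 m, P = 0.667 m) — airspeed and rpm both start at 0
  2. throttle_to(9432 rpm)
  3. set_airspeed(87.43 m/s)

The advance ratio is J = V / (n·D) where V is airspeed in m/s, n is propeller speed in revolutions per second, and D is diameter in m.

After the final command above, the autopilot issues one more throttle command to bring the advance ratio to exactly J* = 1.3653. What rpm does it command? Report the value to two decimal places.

set_propeller: D = 0.578 m, P = 0.667 m (p = P/D = 1.153979); state ← (V=0, rpm=0)
throttle_to(9432): rpm ← 9432
set_airspeed(87.43): V ← 87.43 m/s
final state: V = 87.43 m/s, rpm = 9432 → n = rpm/60 = 157.200000 rev/s
target J* = 1.3653; solve J* = V/(n·D) for n: n = V/(J*·D) = 87.43/(1.3653 × 0.578) = 110.791017 rev/s
rpm = 60·n = 6647.461032

rpm = 6647.46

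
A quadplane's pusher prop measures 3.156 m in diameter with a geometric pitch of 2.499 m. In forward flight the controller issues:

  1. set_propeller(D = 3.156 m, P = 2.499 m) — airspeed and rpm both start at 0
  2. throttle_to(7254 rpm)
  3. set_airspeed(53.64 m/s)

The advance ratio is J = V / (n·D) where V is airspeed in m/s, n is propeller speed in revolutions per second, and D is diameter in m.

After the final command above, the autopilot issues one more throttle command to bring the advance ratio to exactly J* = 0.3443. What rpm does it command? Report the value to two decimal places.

rpm = 2961.87

set_propeller: D = 3.156 m, P = 2.499 m (p = P/D = 0.791825); state ← (V=0, rpm=0)
throttle_to(7254): rpm ← 7254
set_airspeed(53.64): V ← 53.64 m/s
final state: V = 53.64 m/s, rpm = 7254 → n = rpm/60 = 120.900000 rev/s
target J* = 0.3443; solve J* = V/(n·D) for n: n = V/(J*·D) = 53.64/(0.3443 × 3.156) = 49.364501 rev/s
rpm = 60·n = 2961.870064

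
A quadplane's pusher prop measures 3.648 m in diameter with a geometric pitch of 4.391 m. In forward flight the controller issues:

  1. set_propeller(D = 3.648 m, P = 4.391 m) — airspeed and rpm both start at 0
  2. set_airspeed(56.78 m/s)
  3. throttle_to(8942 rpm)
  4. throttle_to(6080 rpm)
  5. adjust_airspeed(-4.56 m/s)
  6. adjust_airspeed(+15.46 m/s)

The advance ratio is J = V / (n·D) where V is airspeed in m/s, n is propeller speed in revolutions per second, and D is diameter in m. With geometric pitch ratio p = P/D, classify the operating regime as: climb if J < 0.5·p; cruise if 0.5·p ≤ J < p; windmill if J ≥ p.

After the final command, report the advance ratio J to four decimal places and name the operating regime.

J = 0.1831, regime = climb

set_propeller: D = 3.648 m, P = 4.391 m (p = P/D = 1.203673); state ← (V=0, rpm=0)
set_airspeed(56.78): V ← 56.78 m/s
throttle_to(8942): rpm ← 8942
throttle_to(6080): rpm ← 6080
adjust_airspeed(-4.56): V ← 56.78 -4.56 = 52.22 m/s
adjust_airspeed(+15.46): V ← 52.22 +15.46 = 67.68 m/s
final state: V = 67.68 m/s, rpm = 6080 → n = rpm/60 = 101.333333 rev/s
J = V / (n·D) = 67.68 / (101.333333 × 3.648) = 0.183085
regime bands: climb J<0.6018 | cruise [0.6018, 1.2037) | windmill J≥1.2037
J = 0.1831 → climb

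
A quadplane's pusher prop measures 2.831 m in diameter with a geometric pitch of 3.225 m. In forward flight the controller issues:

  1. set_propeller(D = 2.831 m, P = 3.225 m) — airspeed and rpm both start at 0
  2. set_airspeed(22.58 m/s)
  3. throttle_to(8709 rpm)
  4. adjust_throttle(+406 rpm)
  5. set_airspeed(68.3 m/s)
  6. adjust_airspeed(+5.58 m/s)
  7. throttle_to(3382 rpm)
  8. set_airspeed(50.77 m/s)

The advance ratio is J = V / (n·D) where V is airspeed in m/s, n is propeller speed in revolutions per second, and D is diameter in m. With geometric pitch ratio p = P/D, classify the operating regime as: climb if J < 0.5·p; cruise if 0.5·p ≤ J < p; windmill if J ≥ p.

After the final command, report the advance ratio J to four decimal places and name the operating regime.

J = 0.3182, regime = climb

set_propeller: D = 2.831 m, P = 3.225 m (p = P/D = 1.139173); state ← (V=0, rpm=0)
set_airspeed(22.58): V ← 22.58 m/s
throttle_to(8709): rpm ← 8709
adjust_throttle(+406): rpm ← 8709 +406 = 9115
set_airspeed(68.3): V ← 68.3 m/s
adjust_airspeed(+5.58): V ← 68.3 +5.58 = 73.88 m/s
throttle_to(3382): rpm ← 3382
set_airspeed(50.77): V ← 50.77 m/s
final state: V = 50.77 m/s, rpm = 3382 → n = rpm/60 = 56.366667 rev/s
J = V / (n·D) = 50.77 / (56.366667 × 2.831) = 0.318160
regime bands: climb J<0.5696 | cruise [0.5696, 1.1392) | windmill J≥1.1392
J = 0.3182 → climb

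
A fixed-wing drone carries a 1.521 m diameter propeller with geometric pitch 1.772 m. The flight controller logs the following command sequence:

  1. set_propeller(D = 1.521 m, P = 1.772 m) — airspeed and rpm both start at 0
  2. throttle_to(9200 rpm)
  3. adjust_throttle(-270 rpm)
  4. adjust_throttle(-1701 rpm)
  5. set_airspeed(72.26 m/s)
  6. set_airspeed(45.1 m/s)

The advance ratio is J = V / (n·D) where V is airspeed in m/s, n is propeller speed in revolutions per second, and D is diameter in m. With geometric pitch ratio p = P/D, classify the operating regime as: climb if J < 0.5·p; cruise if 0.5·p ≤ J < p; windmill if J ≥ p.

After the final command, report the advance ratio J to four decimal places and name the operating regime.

set_propeller: D = 1.521 m, P = 1.772 m (p = P/D = 1.165023); state ← (V=0, rpm=0)
throttle_to(9200): rpm ← 9200
adjust_throttle(-270): rpm ← 9200 -270 = 8930
adjust_throttle(-1701): rpm ← 8930 -1701 = 7229
set_airspeed(72.26): V ← 72.26 m/s
set_airspeed(45.1): V ← 45.1 m/s
final state: V = 45.1 m/s, rpm = 7229 → n = rpm/60 = 120.483333 rev/s
J = V / (n·D) = 45.1 / (120.483333 × 1.521) = 0.246105
regime bands: climb J<0.5825 | cruise [0.5825, 1.1650) | windmill J≥1.1650
J = 0.2461 → climb

J = 0.2461, regime = climb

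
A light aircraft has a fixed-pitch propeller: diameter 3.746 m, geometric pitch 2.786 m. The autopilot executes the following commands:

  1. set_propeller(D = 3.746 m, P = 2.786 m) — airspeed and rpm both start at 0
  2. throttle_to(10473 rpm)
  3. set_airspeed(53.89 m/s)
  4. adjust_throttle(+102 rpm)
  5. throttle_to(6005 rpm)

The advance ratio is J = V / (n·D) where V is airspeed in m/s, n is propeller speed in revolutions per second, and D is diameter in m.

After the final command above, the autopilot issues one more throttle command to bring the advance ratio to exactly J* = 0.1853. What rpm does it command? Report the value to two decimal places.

rpm = 4658.18

set_propeller: D = 3.746 m, P = 2.786 m (p = P/D = 0.743727); state ← (V=0, rpm=0)
throttle_to(10473): rpm ← 10473
set_airspeed(53.89): V ← 53.89 m/s
adjust_throttle(+102): rpm ← 10473 +102 = 10575
throttle_to(6005): rpm ← 6005
final state: V = 53.89 m/s, rpm = 6005 → n = rpm/60 = 100.083333 rev/s
target J* = 0.1853; solve J* = V/(n·D) for n: n = V/(J*·D) = 53.89/(0.1853 × 3.746) = 77.636329 rev/s
rpm = 60·n = 4658.179734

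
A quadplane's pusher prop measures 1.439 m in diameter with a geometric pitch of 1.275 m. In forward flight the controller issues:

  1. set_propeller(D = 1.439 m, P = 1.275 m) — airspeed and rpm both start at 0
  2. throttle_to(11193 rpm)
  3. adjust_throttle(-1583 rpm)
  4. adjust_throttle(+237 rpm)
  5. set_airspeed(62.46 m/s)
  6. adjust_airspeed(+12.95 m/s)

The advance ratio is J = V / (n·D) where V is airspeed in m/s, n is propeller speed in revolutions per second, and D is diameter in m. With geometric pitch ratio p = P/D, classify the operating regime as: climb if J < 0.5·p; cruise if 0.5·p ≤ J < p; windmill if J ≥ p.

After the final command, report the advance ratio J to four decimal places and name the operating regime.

set_propeller: D = 1.439 m, P = 1.275 m (p = P/D = 0.886032); state ← (V=0, rpm=0)
throttle_to(11193): rpm ← 11193
adjust_throttle(-1583): rpm ← 11193 -1583 = 9610
adjust_throttle(+237): rpm ← 9610 +237 = 9847
set_airspeed(62.46): V ← 62.46 m/s
adjust_airspeed(+12.95): V ← 62.46 +12.95 = 75.41 m/s
final state: V = 75.41 m/s, rpm = 9847 → n = rpm/60 = 164.116667 rev/s
J = V / (n·D) = 75.41 / (164.116667 × 1.439) = 0.319312
regime bands: climb J<0.4430 | cruise [0.4430, 0.8860) | windmill J≥0.8860
J = 0.3193 → climb

J = 0.3193, regime = climb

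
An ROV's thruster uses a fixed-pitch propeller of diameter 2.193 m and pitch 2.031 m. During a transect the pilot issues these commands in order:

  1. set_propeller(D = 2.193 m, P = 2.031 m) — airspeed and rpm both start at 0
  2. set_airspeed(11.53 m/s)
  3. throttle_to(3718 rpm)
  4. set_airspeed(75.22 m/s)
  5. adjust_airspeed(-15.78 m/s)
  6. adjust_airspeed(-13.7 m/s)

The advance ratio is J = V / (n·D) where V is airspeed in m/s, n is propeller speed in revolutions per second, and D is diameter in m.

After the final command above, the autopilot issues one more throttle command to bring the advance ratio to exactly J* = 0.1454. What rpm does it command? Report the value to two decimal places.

set_propeller: D = 2.193 m, P = 2.031 m (p = P/D = 0.926129); state ← (V=0, rpm=0)
set_airspeed(11.53): V ← 11.53 m/s
throttle_to(3718): rpm ← 3718
set_airspeed(75.22): V ← 75.22 m/s
adjust_airspeed(-15.78): V ← 75.22 -15.78 = 59.44 m/s
adjust_airspeed(-13.7): V ← 59.44 -13.7 = 45.74 m/s
final state: V = 45.74 m/s, rpm = 3718 → n = rpm/60 = 61.966667 rev/s
target J* = 0.1454; solve J* = V/(n·D) for n: n = V/(J*·D) = 45.74/(0.1454 × 2.193) = 143.447546 rev/s
rpm = 60·n = 8606.852741

rpm = 8606.85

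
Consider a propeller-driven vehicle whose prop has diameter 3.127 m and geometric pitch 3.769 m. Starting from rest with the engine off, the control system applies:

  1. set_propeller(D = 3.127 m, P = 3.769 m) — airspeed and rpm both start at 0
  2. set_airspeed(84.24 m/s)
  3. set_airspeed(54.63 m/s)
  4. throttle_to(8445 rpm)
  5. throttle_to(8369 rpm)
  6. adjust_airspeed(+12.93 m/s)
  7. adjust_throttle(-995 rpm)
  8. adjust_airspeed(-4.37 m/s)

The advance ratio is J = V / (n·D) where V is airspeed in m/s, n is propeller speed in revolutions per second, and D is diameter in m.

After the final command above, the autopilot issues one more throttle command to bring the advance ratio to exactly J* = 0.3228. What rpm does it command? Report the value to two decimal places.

set_propeller: D = 3.127 m, P = 3.769 m (p = P/D = 1.205309); state ← (V=0, rpm=0)
set_airspeed(84.24): V ← 84.24 m/s
set_airspeed(54.63): V ← 54.63 m/s
throttle_to(8445): rpm ← 8445
throttle_to(8369): rpm ← 8369
adjust_airspeed(+12.93): V ← 54.63 +12.93 = 67.56 m/s
adjust_throttle(-995): rpm ← 8369 -995 = 7374
adjust_airspeed(-4.37): V ← 67.56 -4.37 = 63.19 m/s
final state: V = 63.19 m/s, rpm = 7374 → n = rpm/60 = 122.900000 rev/s
target J* = 0.3228; solve J* = V/(n·D) for n: n = V/(J*·D) = 63.19/(0.3228 × 3.127) = 62.601818 rev/s
rpm = 60·n = 3756.109101

rpm = 3756.11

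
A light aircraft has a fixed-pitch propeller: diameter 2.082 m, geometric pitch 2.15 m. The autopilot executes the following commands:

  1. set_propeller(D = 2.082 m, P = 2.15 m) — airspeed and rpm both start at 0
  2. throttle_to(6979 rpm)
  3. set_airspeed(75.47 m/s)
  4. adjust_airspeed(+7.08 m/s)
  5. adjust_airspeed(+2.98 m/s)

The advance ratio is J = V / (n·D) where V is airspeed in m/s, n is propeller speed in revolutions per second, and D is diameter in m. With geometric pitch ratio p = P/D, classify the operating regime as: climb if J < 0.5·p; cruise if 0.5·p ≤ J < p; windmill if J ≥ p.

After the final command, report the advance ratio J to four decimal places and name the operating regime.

set_propeller: D = 2.082 m, P = 2.15 m (p = P/D = 1.032661); state ← (V=0, rpm=0)
throttle_to(6979): rpm ← 6979
set_airspeed(75.47): V ← 75.47 m/s
adjust_airspeed(+7.08): V ← 75.47 +7.08 = 82.55 m/s
adjust_airspeed(+2.98): V ← 82.55 +2.98 = 85.53 m/s
final state: V = 85.53 m/s, rpm = 6979 → n = rpm/60 = 116.316667 rev/s
J = V / (n·D) = 85.53 / (116.316667 × 2.082) = 0.353180
regime bands: climb J<0.5163 | cruise [0.5163, 1.0327) | windmill J≥1.0327
J = 0.3532 → climb

J = 0.3532, regime = climb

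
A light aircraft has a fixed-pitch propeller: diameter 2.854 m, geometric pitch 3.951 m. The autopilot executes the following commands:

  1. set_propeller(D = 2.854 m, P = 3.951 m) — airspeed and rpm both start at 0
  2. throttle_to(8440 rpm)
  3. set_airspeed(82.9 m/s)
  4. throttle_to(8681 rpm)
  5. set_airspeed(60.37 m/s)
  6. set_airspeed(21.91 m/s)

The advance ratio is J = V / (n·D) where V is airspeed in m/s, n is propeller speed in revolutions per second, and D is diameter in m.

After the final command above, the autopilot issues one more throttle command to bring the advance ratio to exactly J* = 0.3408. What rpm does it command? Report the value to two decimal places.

set_propeller: D = 2.854 m, P = 3.951 m (p = P/D = 1.384373); state ← (V=0, rpm=0)
throttle_to(8440): rpm ← 8440
set_airspeed(82.9): V ← 82.9 m/s
throttle_to(8681): rpm ← 8681
set_airspeed(60.37): V ← 60.37 m/s
set_airspeed(21.91): V ← 21.91 m/s
final state: V = 21.91 m/s, rpm = 8681 → n = rpm/60 = 144.683333 rev/s
target J* = 0.3408; solve J* = V/(n·D) for n: n = V/(J*·D) = 21.91/(0.3408 × 2.854) = 22.526246 rev/s
rpm = 60·n = 1351.574760

rpm = 1351.57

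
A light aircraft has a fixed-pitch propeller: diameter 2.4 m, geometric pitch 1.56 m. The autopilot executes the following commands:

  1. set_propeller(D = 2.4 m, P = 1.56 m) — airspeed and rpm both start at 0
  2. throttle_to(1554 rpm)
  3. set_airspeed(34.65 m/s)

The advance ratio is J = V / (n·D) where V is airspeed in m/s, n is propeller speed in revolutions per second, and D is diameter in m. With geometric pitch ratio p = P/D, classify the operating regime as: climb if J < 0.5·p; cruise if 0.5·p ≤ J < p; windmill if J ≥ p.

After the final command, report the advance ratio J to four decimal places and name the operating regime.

J = 0.5574, regime = cruise

set_propeller: D = 2.4 m, P = 1.56 m (p = P/D = 0.650000); state ← (V=0, rpm=0)
throttle_to(1554): rpm ← 1554
set_airspeed(34.65): V ← 34.65 m/s
final state: V = 34.65 m/s, rpm = 1554 → n = rpm/60 = 25.900000 rev/s
J = V / (n·D) = 34.65 / (25.900000 × 2.4) = 0.557432
regime bands: climb J<0.3250 | cruise [0.3250, 0.6500) | windmill J≥0.6500
J = 0.5574 → cruise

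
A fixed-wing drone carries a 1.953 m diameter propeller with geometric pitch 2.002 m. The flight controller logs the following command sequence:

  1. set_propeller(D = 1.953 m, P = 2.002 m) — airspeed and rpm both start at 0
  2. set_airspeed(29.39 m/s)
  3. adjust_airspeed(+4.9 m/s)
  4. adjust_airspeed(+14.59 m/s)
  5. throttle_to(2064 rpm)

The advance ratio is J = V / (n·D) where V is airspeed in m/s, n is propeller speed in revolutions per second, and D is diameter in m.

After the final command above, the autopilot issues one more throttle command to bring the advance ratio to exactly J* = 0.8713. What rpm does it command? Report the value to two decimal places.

rpm = 1723.50

set_propeller: D = 1.953 m, P = 2.002 m (p = P/D = 1.025090); state ← (V=0, rpm=0)
set_airspeed(29.39): V ← 29.39 m/s
adjust_airspeed(+4.9): V ← 29.39 +4.9 = 34.29 m/s
adjust_airspeed(+14.59): V ← 34.29 +14.59 = 48.88 m/s
throttle_to(2064): rpm ← 2064
final state: V = 48.88 m/s, rpm = 2064 → n = rpm/60 = 34.400000 rev/s
target J* = 0.8713; solve J* = V/(n·D) for n: n = V/(J*·D) = 48.88/(0.8713 × 1.953) = 28.725080 rev/s
rpm = 60·n = 1723.504772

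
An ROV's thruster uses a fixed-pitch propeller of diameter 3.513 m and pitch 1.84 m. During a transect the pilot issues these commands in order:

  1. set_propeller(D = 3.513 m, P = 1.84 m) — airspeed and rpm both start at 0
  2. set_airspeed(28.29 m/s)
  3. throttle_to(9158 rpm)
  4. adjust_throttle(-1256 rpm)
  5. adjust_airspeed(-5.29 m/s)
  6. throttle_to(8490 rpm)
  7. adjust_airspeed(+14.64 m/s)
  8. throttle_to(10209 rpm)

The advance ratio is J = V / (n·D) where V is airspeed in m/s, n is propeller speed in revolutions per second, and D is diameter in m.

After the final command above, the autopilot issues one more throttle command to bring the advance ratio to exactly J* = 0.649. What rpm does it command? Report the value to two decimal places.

rpm = 990.55

set_propeller: D = 3.513 m, P = 1.84 m (p = P/D = 0.523769); state ← (V=0, rpm=0)
set_airspeed(28.29): V ← 28.29 m/s
throttle_to(9158): rpm ← 9158
adjust_throttle(-1256): rpm ← 9158 -1256 = 7902
adjust_airspeed(-5.29): V ← 28.29 -5.29 = 23 m/s
throttle_to(8490): rpm ← 8490
adjust_airspeed(+14.64): V ← 23 +14.64 = 37.64 m/s
throttle_to(10209): rpm ← 10209
final state: V = 37.64 m/s, rpm = 10209 → n = rpm/60 = 170.150000 rev/s
target J* = 0.649; solve J* = V/(n·D) for n: n = V/(J*·D) = 37.64/(0.649 × 3.513) = 16.509228 rev/s
rpm = 60·n = 990.553686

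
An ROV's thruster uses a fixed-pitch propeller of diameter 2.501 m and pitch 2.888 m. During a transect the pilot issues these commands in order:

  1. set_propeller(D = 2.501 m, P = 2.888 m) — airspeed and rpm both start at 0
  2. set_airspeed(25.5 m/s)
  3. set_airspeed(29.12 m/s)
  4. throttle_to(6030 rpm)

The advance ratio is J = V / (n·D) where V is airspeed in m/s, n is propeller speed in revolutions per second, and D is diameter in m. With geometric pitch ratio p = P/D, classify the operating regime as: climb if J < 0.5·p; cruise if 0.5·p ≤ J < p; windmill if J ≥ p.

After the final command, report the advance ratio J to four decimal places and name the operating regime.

set_propeller: D = 2.501 m, P = 2.888 m (p = P/D = 1.154738); state ← (V=0, rpm=0)
set_airspeed(25.5): V ← 25.5 m/s
set_airspeed(29.12): V ← 29.12 m/s
throttle_to(6030): rpm ← 6030
final state: V = 29.12 m/s, rpm = 6030 → n = rpm/60 = 100.500000 rev/s
J = V / (n·D) = 29.12 / (100.500000 × 2.501) = 0.115854
regime bands: climb J<0.5774 | cruise [0.5774, 1.1547) | windmill J≥1.1547
J = 0.1159 → climb

J = 0.1159, regime = climb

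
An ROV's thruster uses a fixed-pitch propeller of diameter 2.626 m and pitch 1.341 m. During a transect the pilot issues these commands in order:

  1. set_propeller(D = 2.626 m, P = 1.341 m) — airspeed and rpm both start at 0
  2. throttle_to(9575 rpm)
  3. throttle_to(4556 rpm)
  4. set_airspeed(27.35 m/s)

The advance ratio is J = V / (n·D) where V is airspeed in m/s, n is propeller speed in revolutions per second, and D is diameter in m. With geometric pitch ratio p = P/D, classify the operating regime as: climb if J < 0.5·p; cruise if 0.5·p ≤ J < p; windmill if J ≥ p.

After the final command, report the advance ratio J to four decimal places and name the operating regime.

set_propeller: D = 2.626 m, P = 1.341 m (p = P/D = 0.510663); state ← (V=0, rpm=0)
throttle_to(9575): rpm ← 9575
throttle_to(4556): rpm ← 4556
set_airspeed(27.35): V ← 27.35 m/s
final state: V = 27.35 m/s, rpm = 4556 → n = rpm/60 = 75.933333 rev/s
J = V / (n·D) = 27.35 / (75.933333 × 2.626) = 0.137161
regime bands: climb J<0.2553 | cruise [0.2553, 0.5107) | windmill J≥0.5107
J = 0.1372 → climb

J = 0.1372, regime = climb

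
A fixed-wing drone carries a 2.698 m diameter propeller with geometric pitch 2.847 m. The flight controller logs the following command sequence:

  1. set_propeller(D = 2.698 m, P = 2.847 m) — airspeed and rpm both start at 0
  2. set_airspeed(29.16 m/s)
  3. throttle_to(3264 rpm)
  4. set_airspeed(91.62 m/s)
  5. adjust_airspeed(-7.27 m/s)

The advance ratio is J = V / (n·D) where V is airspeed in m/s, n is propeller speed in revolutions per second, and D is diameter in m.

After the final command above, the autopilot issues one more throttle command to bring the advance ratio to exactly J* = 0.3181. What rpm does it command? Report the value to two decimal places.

set_propeller: D = 2.698 m, P = 2.847 m (p = P/D = 1.055226); state ← (V=0, rpm=0)
set_airspeed(29.16): V ← 29.16 m/s
throttle_to(3264): rpm ← 3264
set_airspeed(91.62): V ← 91.62 m/s
adjust_airspeed(-7.27): V ← 91.62 -7.27 = 84.35 m/s
final state: V = 84.35 m/s, rpm = 3264 → n = rpm/60 = 54.400000 rev/s
target J* = 0.3181; solve J* = V/(n·D) for n: n = V/(J*·D) = 84.35/(0.3181 × 2.698) = 98.283242 rev/s
rpm = 60·n = 5896.994502

rpm = 5896.99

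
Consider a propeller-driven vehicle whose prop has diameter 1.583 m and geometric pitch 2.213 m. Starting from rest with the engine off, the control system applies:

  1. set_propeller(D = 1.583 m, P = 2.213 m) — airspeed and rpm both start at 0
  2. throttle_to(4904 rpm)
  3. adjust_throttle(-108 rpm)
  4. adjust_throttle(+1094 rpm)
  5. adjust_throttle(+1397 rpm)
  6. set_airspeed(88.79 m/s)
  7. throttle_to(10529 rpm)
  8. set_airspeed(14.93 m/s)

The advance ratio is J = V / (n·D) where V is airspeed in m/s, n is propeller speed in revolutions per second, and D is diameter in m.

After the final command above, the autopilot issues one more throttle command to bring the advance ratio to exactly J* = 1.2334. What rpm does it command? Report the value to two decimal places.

set_propeller: D = 1.583 m, P = 2.213 m (p = P/D = 1.397979); state ← (V=0, rpm=0)
throttle_to(4904): rpm ← 4904
adjust_throttle(-108): rpm ← 4904 -108 = 4796
adjust_throttle(+1094): rpm ← 4796 +1094 = 5890
adjust_throttle(+1397): rpm ← 5890 +1397 = 7287
set_airspeed(88.79): V ← 88.79 m/s
throttle_to(10529): rpm ← 10529
set_airspeed(14.93): V ← 14.93 m/s
final state: V = 14.93 m/s, rpm = 10529 → n = rpm/60 = 175.483333 rev/s
target J* = 1.2334; solve J* = V/(n·D) for n: n = V/(J*·D) = 14.93/(1.2334 × 1.583) = 7.646716 rev/s
rpm = 60·n = 458.802947

rpm = 458.80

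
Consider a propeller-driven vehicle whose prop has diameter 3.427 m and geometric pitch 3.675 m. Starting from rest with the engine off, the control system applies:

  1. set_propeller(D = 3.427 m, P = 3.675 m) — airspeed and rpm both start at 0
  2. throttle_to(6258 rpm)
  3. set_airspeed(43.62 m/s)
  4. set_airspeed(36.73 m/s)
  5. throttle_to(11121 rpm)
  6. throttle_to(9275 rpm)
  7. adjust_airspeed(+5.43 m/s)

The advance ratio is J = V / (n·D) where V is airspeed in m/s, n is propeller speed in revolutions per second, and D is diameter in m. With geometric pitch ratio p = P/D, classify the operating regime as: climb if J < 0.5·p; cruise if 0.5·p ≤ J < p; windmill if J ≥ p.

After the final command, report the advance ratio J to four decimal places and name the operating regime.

J = 0.0796, regime = climb

set_propeller: D = 3.427 m, P = 3.675 m (p = P/D = 1.072367); state ← (V=0, rpm=0)
throttle_to(6258): rpm ← 6258
set_airspeed(43.62): V ← 43.62 m/s
set_airspeed(36.73): V ← 36.73 m/s
throttle_to(11121): rpm ← 11121
throttle_to(9275): rpm ← 9275
adjust_airspeed(+5.43): V ← 36.73 +5.43 = 42.16 m/s
final state: V = 42.16 m/s, rpm = 9275 → n = rpm/60 = 154.583333 rev/s
J = V / (n·D) = 42.16 / (154.583333 × 3.427) = 0.079584
regime bands: climb J<0.5362 | cruise [0.5362, 1.0724) | windmill J≥1.0724
J = 0.0796 → climb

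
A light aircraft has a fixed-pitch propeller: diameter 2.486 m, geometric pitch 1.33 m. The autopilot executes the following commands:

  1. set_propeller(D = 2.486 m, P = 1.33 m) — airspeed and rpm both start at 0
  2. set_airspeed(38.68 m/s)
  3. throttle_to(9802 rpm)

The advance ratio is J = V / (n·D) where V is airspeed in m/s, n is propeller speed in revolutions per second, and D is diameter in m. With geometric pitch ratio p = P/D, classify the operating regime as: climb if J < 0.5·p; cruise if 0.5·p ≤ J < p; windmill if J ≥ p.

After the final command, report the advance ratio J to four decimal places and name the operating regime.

set_propeller: D = 2.486 m, P = 1.33 m (p = P/D = 0.534996); state ← (V=0, rpm=0)
set_airspeed(38.68): V ← 38.68 m/s
throttle_to(9802): rpm ← 9802
final state: V = 38.68 m/s, rpm = 9802 → n = rpm/60 = 163.366667 rev/s
J = V / (n·D) = 38.68 / (163.366667 × 2.486) = 0.095241
regime bands: climb J<0.2675 | cruise [0.2675, 0.5350) | windmill J≥0.5350
J = 0.0952 → climb

J = 0.0952, regime = climb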